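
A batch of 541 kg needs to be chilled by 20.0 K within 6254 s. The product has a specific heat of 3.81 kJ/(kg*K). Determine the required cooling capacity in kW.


Q = m * cp * dT / t
Q = 541 * 3.81 * 20.0 / 6254
Q = 6.592 kW

6.592


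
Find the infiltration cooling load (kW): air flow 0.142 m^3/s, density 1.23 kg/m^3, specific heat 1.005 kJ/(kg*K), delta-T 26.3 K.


Q = V_dot * rho * cp * dT
Q = 0.142 * 1.23 * 1.005 * 26.3
Q = 4.617 kW

4.617


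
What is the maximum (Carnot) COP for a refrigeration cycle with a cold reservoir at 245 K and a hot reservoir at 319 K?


dT = 319 - 245 = 74 K
COP_carnot = T_cold / dT = 245 / 74
COP_carnot = 3.311

3.311


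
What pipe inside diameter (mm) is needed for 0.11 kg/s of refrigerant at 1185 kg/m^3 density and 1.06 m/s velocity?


A = m_dot / (rho * v) = 0.11 / (1185 * 1.06) = 0.00008757264549 m^2
d = sqrt(4*A/pi) * 1000
d = 10.6 mm

10.6


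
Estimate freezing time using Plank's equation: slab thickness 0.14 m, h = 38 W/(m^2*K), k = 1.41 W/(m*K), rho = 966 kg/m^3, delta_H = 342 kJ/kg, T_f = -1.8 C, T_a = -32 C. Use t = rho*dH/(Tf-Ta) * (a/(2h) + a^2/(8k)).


dT = -1.8 - (-32) = 30.2 K
term1 = a/(2h) = 0.14/(2*38) = 0.001842105263
term2 = a^2/(8k) = 0.14^2/(8*1.41) = 0.001737588652
t = rho*dH*1000/dT * (term1 + term2)
t = 966*342*1000/30.2 * (0.001842105263 + 0.001737588652)
t = 39160 s

39160


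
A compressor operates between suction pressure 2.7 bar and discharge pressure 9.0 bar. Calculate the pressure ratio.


PR = P_high / P_low
PR = 9.0 / 2.7
PR = 3.333

3.333


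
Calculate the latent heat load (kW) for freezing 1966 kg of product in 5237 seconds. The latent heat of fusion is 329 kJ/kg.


Q_lat = m * h_fg / t
Q_lat = 1966 * 329 / 5237
Q_lat = 123.51 kW

123.51


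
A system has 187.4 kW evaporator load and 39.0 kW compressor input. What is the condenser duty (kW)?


Q_cond = Q_evap + W
Q_cond = 187.4 + 39.0
Q_cond = 226.4 kW

226.4


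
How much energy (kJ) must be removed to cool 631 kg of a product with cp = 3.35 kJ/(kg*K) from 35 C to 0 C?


dT = 35 - (0) = 35 K
Q = m * cp * dT = 631 * 3.35 * 35
Q = 73985 kJ

73985


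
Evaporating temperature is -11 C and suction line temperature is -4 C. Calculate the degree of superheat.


Superheat = T_suction - T_evap
Superheat = -4 - (-11)
Superheat = 7 K

7


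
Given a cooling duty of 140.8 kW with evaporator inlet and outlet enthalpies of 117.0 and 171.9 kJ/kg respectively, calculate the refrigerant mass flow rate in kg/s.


dh = 171.9 - 117.0 = 54.9 kJ/kg
m_dot = Q / dh = 140.8 / 54.9 = 2.5647 kg/s

2.5647


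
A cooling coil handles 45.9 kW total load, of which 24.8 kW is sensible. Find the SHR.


SHR = Q_sensible / Q_total
SHR = 24.8 / 45.9
SHR = 0.54

0.54


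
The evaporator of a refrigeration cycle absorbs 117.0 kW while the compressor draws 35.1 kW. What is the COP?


COP = Q_evap / W
COP = 117.0 / 35.1
COP = 3.333

3.333


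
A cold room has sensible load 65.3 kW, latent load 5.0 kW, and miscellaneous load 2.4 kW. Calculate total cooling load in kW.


Q_total = Q_s + Q_l + Q_misc
Q_total = 65.3 + 5.0 + 2.4
Q_total = 72.7 kW

72.7


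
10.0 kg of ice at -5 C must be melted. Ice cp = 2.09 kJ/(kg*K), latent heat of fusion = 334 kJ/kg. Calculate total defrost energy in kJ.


Sensible heat = cp * dT = 2.09 * 5 = 10.45 kJ/kg
Total per kg = 10.45 + 334 = 344.45 kJ/kg
Q = m * total = 10.0 * 344.45
Q = 3444.5 kJ

3444.5


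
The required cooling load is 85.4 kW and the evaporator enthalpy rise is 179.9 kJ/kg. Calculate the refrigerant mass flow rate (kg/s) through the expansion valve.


m_dot = Q / dh
m_dot = 85.4 / 179.9
m_dot = 0.4747 kg/s

0.4747


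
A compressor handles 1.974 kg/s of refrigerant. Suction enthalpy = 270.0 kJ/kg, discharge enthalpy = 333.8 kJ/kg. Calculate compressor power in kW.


dh = 333.8 - 270.0 = 63.8 kJ/kg
W = m_dot * dh = 1.974 * 63.8 = 125.94 kW

125.94


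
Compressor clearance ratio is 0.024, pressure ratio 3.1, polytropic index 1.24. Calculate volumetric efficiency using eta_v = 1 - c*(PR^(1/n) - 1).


PR^(1/n) = 3.1^(1/1.24) = 2.49034451
eta_v = 1 - 0.024 * (2.49034451 - 1)
eta_v = 0.9642

0.9642


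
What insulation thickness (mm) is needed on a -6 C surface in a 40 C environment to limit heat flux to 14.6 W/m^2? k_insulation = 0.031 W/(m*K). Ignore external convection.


dT = 40 - (-6) = 46 K
thickness = k * dT / q_max * 1000
thickness = 0.031 * 46 / 14.6 * 1000
thickness = 97.7 mm

97.7


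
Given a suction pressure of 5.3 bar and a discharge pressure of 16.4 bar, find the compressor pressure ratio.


PR = P_high / P_low
PR = 16.4 / 5.3
PR = 3.094

3.094


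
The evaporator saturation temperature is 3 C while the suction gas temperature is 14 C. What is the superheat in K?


Superheat = T_suction - T_evap
Superheat = 14 - (3)
Superheat = 11 K

11


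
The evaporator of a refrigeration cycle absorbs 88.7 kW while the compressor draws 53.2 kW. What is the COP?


COP = Q_evap / W
COP = 88.7 / 53.2
COP = 1.667

1.667


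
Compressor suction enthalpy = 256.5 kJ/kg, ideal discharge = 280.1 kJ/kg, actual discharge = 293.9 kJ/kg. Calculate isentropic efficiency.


dh_ideal = 280.1 - 256.5 = 23.6 kJ/kg
dh_actual = 293.9 - 256.5 = 37.4 kJ/kg
eta_s = dh_ideal / dh_actual = 23.6 / 37.4
eta_s = 0.631

0.631


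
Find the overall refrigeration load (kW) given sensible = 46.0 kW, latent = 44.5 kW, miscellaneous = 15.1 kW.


Q_total = Q_s + Q_l + Q_misc
Q_total = 46.0 + 44.5 + 15.1
Q_total = 105.6 kW

105.6


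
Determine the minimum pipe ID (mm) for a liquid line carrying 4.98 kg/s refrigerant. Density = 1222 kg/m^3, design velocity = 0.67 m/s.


A = m_dot / (rho * v) = 4.98 / (1222 * 0.67) = 0.006082517038 m^2
d = sqrt(4*A/pi) * 1000
d = 88.0 mm

88.0


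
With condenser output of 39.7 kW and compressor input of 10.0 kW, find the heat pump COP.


COP_hp = Q_cond / W
COP_hp = 39.7 / 10.0
COP_hp = 3.97

3.97


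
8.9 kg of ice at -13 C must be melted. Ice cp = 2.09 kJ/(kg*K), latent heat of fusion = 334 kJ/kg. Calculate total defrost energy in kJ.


Sensible heat = cp * dT = 2.09 * 13 = 27.17 kJ/kg
Total per kg = 27.17 + 334 = 361.17 kJ/kg
Q = m * total = 8.9 * 361.17
Q = 3214.4 kJ

3214.4


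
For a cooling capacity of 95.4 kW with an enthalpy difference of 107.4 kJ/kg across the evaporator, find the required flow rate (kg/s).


m_dot = Q / dh
m_dot = 95.4 / 107.4
m_dot = 0.8883 kg/s

0.8883


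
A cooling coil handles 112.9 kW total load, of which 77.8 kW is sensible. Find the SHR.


SHR = Q_sensible / Q_total
SHR = 77.8 / 112.9
SHR = 0.689

0.689


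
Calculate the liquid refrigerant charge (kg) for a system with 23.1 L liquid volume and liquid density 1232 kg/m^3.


Charge = V * rho / 1000
Charge = 23.1 * 1232 / 1000
Charge = 28.46 kg

28.46


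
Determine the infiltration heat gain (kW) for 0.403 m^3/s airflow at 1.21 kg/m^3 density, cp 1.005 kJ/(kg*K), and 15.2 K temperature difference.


Q = V_dot * rho * cp * dT
Q = 0.403 * 1.21 * 1.005 * 15.2
Q = 7.449 kW

7.449


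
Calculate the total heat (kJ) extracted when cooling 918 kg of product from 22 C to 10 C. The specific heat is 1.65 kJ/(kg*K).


dT = 22 - (10) = 12 K
Q = m * cp * dT = 918 * 1.65 * 12
Q = 18176 kJ

18176


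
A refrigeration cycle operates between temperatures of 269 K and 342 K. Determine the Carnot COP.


dT = 342 - 269 = 73 K
COP_carnot = T_cold / dT = 269 / 73
COP_carnot = 3.685

3.685


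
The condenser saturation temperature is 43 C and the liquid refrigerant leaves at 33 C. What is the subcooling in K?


Subcooling = T_cond - T_liquid
Subcooling = 43 - 33
Subcooling = 10 K

10


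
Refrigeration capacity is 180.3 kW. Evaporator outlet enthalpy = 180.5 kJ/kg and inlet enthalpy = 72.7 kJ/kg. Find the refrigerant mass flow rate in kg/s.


dh = 180.5 - 72.7 = 107.8 kJ/kg
m_dot = Q / dh = 180.3 / 107.8 = 1.6725 kg/s

1.6725


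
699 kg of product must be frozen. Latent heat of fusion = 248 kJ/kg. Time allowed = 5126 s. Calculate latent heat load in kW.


Q_lat = m * h_fg / t
Q_lat = 699 * 248 / 5126
Q_lat = 33.82 kW

33.82


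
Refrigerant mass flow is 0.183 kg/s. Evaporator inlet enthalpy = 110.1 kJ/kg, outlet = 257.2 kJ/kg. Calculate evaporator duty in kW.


dh = 257.2 - 110.1 = 147.1 kJ/kg
Q_evap = m_dot * dh = 0.183 * 147.1
Q_evap = 26.92 kW

26.92


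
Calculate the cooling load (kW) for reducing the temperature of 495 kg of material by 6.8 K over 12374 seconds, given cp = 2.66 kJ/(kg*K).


Q = m * cp * dT / t
Q = 495 * 2.66 * 6.8 / 12374
Q = 0.724 kW

0.724


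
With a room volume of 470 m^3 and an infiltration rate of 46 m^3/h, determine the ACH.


ACH = flow / volume
ACH = 46 / 470
ACH = 0.098

0.098


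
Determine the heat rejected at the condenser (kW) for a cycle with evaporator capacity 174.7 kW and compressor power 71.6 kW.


Q_cond = Q_evap + W
Q_cond = 174.7 + 71.6
Q_cond = 246.3 kW

246.3


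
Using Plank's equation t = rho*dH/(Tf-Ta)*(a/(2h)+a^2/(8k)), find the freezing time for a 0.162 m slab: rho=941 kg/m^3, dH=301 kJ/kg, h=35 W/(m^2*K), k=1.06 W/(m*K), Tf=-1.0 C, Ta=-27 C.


dT = -1.0 - (-27) = 26.0 K
term1 = a/(2h) = 0.162/(2*35) = 0.002314285714
term2 = a^2/(8k) = 0.162^2/(8*1.06) = 0.003094811321
t = rho*dH*1000/dT * (term1 + term2)
t = 941*301*1000/26.0 * (0.002314285714 + 0.003094811321)
t = 58926 s

58926


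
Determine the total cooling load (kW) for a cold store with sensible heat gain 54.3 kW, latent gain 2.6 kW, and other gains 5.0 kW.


Q_total = Q_s + Q_l + Q_misc
Q_total = 54.3 + 2.6 + 5.0
Q_total = 61.9 kW

61.9


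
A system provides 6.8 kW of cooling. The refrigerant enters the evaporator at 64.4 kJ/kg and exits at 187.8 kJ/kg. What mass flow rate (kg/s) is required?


dh = 187.8 - 64.4 = 123.4 kJ/kg
m_dot = Q / dh = 6.8 / 123.4 = 0.0551 kg/s

0.0551


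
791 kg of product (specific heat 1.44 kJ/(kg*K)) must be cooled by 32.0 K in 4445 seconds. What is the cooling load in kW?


Q = m * cp * dT / t
Q = 791 * 1.44 * 32.0 / 4445
Q = 8.2 kW

8.2


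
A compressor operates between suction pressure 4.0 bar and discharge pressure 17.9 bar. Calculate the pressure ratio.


PR = P_high / P_low
PR = 17.9 / 4.0
PR = 4.475

4.475


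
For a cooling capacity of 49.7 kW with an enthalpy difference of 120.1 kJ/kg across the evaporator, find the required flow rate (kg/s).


m_dot = Q / dh
m_dot = 49.7 / 120.1
m_dot = 0.4138 kg/s

0.4138


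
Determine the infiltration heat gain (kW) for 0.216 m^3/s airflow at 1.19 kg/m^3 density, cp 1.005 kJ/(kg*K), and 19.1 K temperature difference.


Q = V_dot * rho * cp * dT
Q = 0.216 * 1.19 * 1.005 * 19.1
Q = 4.934 kW

4.934


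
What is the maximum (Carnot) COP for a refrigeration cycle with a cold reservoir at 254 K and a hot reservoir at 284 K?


dT = 284 - 254 = 30 K
COP_carnot = T_cold / dT = 254 / 30
COP_carnot = 8.467

8.467


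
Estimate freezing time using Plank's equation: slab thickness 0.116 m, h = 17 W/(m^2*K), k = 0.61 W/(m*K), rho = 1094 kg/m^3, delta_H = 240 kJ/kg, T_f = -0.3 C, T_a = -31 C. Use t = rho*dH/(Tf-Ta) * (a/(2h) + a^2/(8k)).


dT = -0.3 - (-31) = 30.7 K
term1 = a/(2h) = 0.116/(2*17) = 0.003411764706
term2 = a^2/(8k) = 0.116^2/(8*0.61) = 0.002757377049
t = rho*dH*1000/dT * (term1 + term2)
t = 1094*240*1000/30.7 * (0.003411764706 + 0.002757377049)
t = 52761 s

52761


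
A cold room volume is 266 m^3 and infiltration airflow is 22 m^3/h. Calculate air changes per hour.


ACH = flow / volume
ACH = 22 / 266
ACH = 0.083

0.083


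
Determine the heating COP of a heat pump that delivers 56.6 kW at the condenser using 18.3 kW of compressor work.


COP_hp = Q_cond / W
COP_hp = 56.6 / 18.3
COP_hp = 3.093

3.093


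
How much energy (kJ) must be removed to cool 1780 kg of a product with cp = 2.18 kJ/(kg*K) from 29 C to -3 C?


dT = 29 - (-3) = 32 K
Q = m * cp * dT = 1780 * 2.18 * 32
Q = 124173 kJ

124173


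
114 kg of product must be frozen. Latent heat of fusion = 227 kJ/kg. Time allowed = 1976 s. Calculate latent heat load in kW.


Q_lat = m * h_fg / t
Q_lat = 114 * 227 / 1976
Q_lat = 13.1 kW

13.1


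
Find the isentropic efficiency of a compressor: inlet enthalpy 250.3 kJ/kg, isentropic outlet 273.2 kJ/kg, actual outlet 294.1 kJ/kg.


dh_ideal = 273.2 - 250.3 = 22.9 kJ/kg
dh_actual = 294.1 - 250.3 = 43.8 kJ/kg
eta_s = dh_ideal / dh_actual = 22.9 / 43.8
eta_s = 0.5228

0.5228


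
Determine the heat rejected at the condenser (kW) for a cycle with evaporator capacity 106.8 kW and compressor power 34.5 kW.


Q_cond = Q_evap + W
Q_cond = 106.8 + 34.5
Q_cond = 141.3 kW

141.3


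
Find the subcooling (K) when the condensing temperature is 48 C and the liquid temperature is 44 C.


Subcooling = T_cond - T_liquid
Subcooling = 48 - 44
Subcooling = 4 K

4


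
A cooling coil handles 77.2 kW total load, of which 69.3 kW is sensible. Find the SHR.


SHR = Q_sensible / Q_total
SHR = 69.3 / 77.2
SHR = 0.898

0.898


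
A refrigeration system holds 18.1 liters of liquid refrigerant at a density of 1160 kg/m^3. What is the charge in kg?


Charge = V * rho / 1000
Charge = 18.1 * 1160 / 1000
Charge = 21.0 kg

21.0


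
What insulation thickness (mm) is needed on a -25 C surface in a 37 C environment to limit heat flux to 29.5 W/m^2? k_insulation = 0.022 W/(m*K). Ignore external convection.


dT = 37 - (-25) = 62 K
thickness = k * dT / q_max * 1000
thickness = 0.022 * 62 / 29.5 * 1000
thickness = 46.2 mm

46.2


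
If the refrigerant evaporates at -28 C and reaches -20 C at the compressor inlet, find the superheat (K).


Superheat = T_suction - T_evap
Superheat = -20 - (-28)
Superheat = 8 K

8


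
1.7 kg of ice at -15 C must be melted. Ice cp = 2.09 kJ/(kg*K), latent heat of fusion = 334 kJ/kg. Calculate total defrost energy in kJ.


Sensible heat = cp * dT = 2.09 * 15 = 31.35 kJ/kg
Total per kg = 31.35 + 334 = 365.35 kJ/kg
Q = m * total = 1.7 * 365.35
Q = 621.1 kJ

621.1


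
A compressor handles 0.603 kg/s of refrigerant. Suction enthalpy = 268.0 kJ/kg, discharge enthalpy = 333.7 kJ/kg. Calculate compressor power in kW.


dh = 333.7 - 268.0 = 65.7 kJ/kg
W = m_dot * dh = 0.603 * 65.7 = 39.62 kW

39.62


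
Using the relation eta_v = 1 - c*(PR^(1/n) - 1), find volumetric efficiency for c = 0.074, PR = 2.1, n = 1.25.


PR^(1/n) = 2.1^(1/1.25) = 1.81040373
eta_v = 1 - 0.074 * (1.81040373 - 1)
eta_v = 0.94

0.94


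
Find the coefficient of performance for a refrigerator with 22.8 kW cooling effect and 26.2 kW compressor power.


COP = Q_evap / W
COP = 22.8 / 26.2
COP = 0.87

0.87


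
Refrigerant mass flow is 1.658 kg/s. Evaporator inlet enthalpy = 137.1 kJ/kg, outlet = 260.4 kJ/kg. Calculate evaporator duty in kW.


dh = 260.4 - 137.1 = 123.3 kJ/kg
Q_evap = m_dot * dh = 1.658 * 123.3
Q_evap = 204.43 kW

204.43


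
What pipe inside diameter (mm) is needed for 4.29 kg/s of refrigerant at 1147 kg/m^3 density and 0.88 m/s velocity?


A = m_dot / (rho * v) = 4.29 / (1147 * 0.88) = 0.00425021796 m^2
d = sqrt(4*A/pi) * 1000
d = 73.6 mm

73.6


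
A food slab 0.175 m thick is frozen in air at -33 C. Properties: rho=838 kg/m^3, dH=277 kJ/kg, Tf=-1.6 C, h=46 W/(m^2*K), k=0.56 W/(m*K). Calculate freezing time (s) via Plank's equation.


dT = -1.6 - (-33) = 31.4 K
term1 = a/(2h) = 0.175/(2*46) = 0.001902173913
term2 = a^2/(8k) = 0.175^2/(8*0.56) = 0.0068359375
t = rho*dH*1000/dT * (term1 + term2)
t = 838*277*1000/31.4 * (0.001902173913 + 0.0068359375)
t = 64597 s

64597


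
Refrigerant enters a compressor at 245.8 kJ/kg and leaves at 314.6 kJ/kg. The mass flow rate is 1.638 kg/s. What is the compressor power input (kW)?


dh = 314.6 - 245.8 = 68.8 kJ/kg
W = m_dot * dh = 1.638 * 68.8 = 112.69 kW

112.69


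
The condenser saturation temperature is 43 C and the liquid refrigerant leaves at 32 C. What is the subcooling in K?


Subcooling = T_cond - T_liquid
Subcooling = 43 - 32
Subcooling = 11 K

11


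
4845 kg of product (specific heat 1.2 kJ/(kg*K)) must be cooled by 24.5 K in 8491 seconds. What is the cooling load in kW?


Q = m * cp * dT / t
Q = 4845 * 1.2 * 24.5 / 8491
Q = 16.776 kW

16.776


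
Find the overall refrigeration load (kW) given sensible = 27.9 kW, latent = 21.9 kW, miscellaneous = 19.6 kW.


Q_total = Q_s + Q_l + Q_misc
Q_total = 27.9 + 21.9 + 19.6
Q_total = 69.4 kW

69.4


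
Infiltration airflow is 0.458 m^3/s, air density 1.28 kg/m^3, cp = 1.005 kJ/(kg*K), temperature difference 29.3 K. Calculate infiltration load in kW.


Q = V_dot * rho * cp * dT
Q = 0.458 * 1.28 * 1.005 * 29.3
Q = 17.263 kW

17.263


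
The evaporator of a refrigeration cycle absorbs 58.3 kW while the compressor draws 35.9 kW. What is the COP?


COP = Q_evap / W
COP = 58.3 / 35.9
COP = 1.624

1.624


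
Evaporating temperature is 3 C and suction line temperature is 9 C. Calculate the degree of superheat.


Superheat = T_suction - T_evap
Superheat = 9 - (3)
Superheat = 6 K

6


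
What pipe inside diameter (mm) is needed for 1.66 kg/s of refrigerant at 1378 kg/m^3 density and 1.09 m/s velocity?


A = m_dot / (rho * v) = 1.66 / (1378 * 1.09) = 0.00110517836 m^2
d = sqrt(4*A/pi) * 1000
d = 37.5 mm

37.5


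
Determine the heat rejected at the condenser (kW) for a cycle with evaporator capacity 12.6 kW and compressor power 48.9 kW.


Q_cond = Q_evap + W
Q_cond = 12.6 + 48.9
Q_cond = 61.5 kW

61.5


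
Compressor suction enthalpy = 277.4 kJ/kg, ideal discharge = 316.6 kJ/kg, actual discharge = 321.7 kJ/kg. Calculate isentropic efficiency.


dh_ideal = 316.6 - 277.4 = 39.2 kJ/kg
dh_actual = 321.7 - 277.4 = 44.3 kJ/kg
eta_s = dh_ideal / dh_actual = 39.2 / 44.3
eta_s = 0.8849

0.8849


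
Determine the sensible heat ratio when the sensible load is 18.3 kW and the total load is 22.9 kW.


SHR = Q_sensible / Q_total
SHR = 18.3 / 22.9
SHR = 0.799

0.799


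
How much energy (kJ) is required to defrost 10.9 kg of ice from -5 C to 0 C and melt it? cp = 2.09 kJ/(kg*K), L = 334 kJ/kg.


Sensible heat = cp * dT = 2.09 * 5 = 10.45 kJ/kg
Total per kg = 10.45 + 334 = 344.45 kJ/kg
Q = m * total = 10.9 * 344.45
Q = 3754.5 kJ

3754.5


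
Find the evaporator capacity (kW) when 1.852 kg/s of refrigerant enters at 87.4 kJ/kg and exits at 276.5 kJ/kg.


dh = 276.5 - 87.4 = 189.1 kJ/kg
Q_evap = m_dot * dh = 1.852 * 189.1
Q_evap = 350.21 kW

350.21


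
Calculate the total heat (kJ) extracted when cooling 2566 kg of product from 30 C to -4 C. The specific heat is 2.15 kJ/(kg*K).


dT = 30 - (-4) = 34 K
Q = m * cp * dT = 2566 * 2.15 * 34
Q = 187575 kJ

187575


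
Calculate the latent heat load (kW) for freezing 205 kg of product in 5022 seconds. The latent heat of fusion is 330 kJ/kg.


Q_lat = m * h_fg / t
Q_lat = 205 * 330 / 5022
Q_lat = 13.47 kW

13.47


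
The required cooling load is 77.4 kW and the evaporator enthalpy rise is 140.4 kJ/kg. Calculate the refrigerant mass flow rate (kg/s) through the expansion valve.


m_dot = Q / dh
m_dot = 77.4 / 140.4
m_dot = 0.5513 kg/s

0.5513


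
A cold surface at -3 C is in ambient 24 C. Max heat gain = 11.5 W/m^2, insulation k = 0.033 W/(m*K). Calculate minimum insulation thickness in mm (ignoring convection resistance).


dT = 24 - (-3) = 27 K
thickness = k * dT / q_max * 1000
thickness = 0.033 * 27 / 11.5 * 1000
thickness = 77.5 mm

77.5


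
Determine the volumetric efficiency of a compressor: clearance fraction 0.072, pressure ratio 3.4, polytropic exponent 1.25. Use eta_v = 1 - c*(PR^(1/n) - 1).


PR^(1/n) = 3.4^(1/1.25) = 2.66184727
eta_v = 1 - 0.072 * (2.66184727 - 1)
eta_v = 0.8803

0.8803


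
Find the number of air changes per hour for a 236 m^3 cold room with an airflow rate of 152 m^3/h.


ACH = flow / volume
ACH = 152 / 236
ACH = 0.644

0.644


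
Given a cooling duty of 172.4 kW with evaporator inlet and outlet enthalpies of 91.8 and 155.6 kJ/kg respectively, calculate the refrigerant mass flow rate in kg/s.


dh = 155.6 - 91.8 = 63.8 kJ/kg
m_dot = Q / dh = 172.4 / 63.8 = 2.7022 kg/s

2.7022


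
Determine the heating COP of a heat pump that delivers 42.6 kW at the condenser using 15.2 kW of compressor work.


COP_hp = Q_cond / W
COP_hp = 42.6 / 15.2
COP_hp = 2.803

2.803


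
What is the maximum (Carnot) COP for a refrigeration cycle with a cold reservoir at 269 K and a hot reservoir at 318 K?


dT = 318 - 269 = 49 K
COP_carnot = T_cold / dT = 269 / 49
COP_carnot = 5.49

5.49


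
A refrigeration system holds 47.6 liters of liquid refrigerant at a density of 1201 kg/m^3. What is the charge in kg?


Charge = V * rho / 1000
Charge = 47.6 * 1201 / 1000
Charge = 57.17 kg

57.17


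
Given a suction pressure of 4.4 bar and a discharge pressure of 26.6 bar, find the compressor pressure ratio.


PR = P_high / P_low
PR = 26.6 / 4.4
PR = 6.045

6.045


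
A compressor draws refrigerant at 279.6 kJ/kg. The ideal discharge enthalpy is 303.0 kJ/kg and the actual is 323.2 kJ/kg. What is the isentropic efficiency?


dh_ideal = 303.0 - 279.6 = 23.4 kJ/kg
dh_actual = 323.2 - 279.6 = 43.6 kJ/kg
eta_s = dh_ideal / dh_actual = 23.4 / 43.6
eta_s = 0.5367

0.5367


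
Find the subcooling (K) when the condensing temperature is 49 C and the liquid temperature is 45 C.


Subcooling = T_cond - T_liquid
Subcooling = 49 - 45
Subcooling = 4 K

4


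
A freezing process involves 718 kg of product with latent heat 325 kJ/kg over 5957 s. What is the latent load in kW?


Q_lat = m * h_fg / t
Q_lat = 718 * 325 / 5957
Q_lat = 39.17 kW

39.17


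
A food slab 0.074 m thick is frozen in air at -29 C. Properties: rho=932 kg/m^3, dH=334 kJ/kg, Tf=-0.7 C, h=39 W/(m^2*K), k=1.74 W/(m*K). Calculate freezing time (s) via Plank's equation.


dT = -0.7 - (-29) = 28.3 K
term1 = a/(2h) = 0.074/(2*39) = 0.0009487179487
term2 = a^2/(8k) = 0.074^2/(8*1.74) = 0.0003933908046
t = rho*dH*1000/dT * (term1 + term2)
t = 932*334*1000/28.3 * (0.0009487179487 + 0.0003933908046)
t = 14763 s

14763


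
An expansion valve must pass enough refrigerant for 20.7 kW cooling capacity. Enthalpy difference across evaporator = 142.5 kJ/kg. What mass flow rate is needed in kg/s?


m_dot = Q / dh
m_dot = 20.7 / 142.5
m_dot = 0.1453 kg/s

0.1453


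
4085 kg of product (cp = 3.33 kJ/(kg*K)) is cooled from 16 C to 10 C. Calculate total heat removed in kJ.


dT = 16 - (10) = 6 K
Q = m * cp * dT = 4085 * 3.33 * 6
Q = 81618 kJ

81618


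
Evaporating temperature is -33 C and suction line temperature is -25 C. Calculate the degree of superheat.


Superheat = T_suction - T_evap
Superheat = -25 - (-33)
Superheat = 8 K

8


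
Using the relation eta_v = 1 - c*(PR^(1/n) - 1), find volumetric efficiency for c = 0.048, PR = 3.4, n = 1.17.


PR^(1/n) = 3.4^(1/1.17) = 2.84613493
eta_v = 1 - 0.048 * (2.84613493 - 1)
eta_v = 0.9114

0.9114


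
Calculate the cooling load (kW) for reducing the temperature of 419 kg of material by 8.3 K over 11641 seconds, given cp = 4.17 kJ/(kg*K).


Q = m * cp * dT / t
Q = 419 * 4.17 * 8.3 / 11641
Q = 1.246 kW

1.246


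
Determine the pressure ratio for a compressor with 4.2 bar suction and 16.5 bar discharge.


PR = P_high / P_low
PR = 16.5 / 4.2
PR = 3.929

3.929


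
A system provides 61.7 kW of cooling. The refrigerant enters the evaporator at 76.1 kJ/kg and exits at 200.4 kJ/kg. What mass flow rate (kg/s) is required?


dh = 200.4 - 76.1 = 124.3 kJ/kg
m_dot = Q / dh = 61.7 / 124.3 = 0.4964 kg/s

0.4964


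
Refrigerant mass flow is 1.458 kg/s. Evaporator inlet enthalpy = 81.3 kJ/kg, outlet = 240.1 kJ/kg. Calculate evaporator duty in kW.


dh = 240.1 - 81.3 = 158.8 kJ/kg
Q_evap = m_dot * dh = 1.458 * 158.8
Q_evap = 231.53 kW

231.53


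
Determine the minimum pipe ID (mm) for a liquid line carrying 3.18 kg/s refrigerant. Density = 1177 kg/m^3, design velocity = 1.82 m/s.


A = m_dot / (rho * v) = 3.18 / (1177 * 1.82) = 0.001484496812 m^2
d = sqrt(4*A/pi) * 1000
d = 43.5 mm

43.5


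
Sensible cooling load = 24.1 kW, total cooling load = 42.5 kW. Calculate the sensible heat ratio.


SHR = Q_sensible / Q_total
SHR = 24.1 / 42.5
SHR = 0.567

0.567


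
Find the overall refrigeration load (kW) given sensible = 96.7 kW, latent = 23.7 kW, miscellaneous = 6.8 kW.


Q_total = Q_s + Q_l + Q_misc
Q_total = 96.7 + 23.7 + 6.8
Q_total = 127.2 kW

127.2


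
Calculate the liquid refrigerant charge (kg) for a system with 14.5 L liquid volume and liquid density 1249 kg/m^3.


Charge = V * rho / 1000
Charge = 14.5 * 1249 / 1000
Charge = 18.11 kg

18.11


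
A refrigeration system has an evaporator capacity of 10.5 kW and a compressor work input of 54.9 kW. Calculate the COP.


COP = Q_evap / W
COP = 10.5 / 54.9
COP = 0.191

0.191


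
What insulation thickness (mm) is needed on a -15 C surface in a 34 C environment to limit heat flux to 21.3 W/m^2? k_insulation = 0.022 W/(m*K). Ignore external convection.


dT = 34 - (-15) = 49 K
thickness = k * dT / q_max * 1000
thickness = 0.022 * 49 / 21.3 * 1000
thickness = 50.6 mm

50.6


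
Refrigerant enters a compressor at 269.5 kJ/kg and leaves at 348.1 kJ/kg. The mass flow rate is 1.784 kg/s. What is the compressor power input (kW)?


dh = 348.1 - 269.5 = 78.6 kJ/kg
W = m_dot * dh = 1.784 * 78.6 = 140.22 kW

140.22


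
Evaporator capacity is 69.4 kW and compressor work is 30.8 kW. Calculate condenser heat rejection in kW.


Q_cond = Q_evap + W
Q_cond = 69.4 + 30.8
Q_cond = 100.2 kW

100.2


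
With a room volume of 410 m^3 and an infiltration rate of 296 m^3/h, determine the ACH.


ACH = flow / volume
ACH = 296 / 410
ACH = 0.722

0.722


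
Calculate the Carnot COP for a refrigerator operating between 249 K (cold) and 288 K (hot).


dT = 288 - 249 = 39 K
COP_carnot = T_cold / dT = 249 / 39
COP_carnot = 6.385

6.385


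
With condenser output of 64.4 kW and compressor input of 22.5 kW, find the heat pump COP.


COP_hp = Q_cond / W
COP_hp = 64.4 / 22.5
COP_hp = 2.862

2.862


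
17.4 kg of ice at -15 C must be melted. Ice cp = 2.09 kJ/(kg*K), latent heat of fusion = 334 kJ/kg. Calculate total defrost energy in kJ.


Sensible heat = cp * dT = 2.09 * 15 = 31.35 kJ/kg
Total per kg = 31.35 + 334 = 365.35 kJ/kg
Q = m * total = 17.4 * 365.35
Q = 6357.1 kJ

6357.1


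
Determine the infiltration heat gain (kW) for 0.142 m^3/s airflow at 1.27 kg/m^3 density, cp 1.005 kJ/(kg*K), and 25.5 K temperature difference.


Q = V_dot * rho * cp * dT
Q = 0.142 * 1.27 * 1.005 * 25.5
Q = 4.622 kW

4.622


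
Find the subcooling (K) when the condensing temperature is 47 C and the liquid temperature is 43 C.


Subcooling = T_cond - T_liquid
Subcooling = 47 - 43
Subcooling = 4 K

4


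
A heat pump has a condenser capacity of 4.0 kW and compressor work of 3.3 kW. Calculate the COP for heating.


COP_hp = Q_cond / W
COP_hp = 4.0 / 3.3
COP_hp = 1.212

1.212


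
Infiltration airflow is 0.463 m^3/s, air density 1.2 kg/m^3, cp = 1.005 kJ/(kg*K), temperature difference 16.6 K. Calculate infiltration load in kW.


Q = V_dot * rho * cp * dT
Q = 0.463 * 1.2 * 1.005 * 16.6
Q = 9.269 kW

9.269


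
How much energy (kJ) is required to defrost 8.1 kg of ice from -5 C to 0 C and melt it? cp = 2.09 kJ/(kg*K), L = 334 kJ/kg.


Sensible heat = cp * dT = 2.09 * 5 = 10.45 kJ/kg
Total per kg = 10.45 + 334 = 344.45 kJ/kg
Q = m * total = 8.1 * 344.45
Q = 2790.0 kJ

2790.0


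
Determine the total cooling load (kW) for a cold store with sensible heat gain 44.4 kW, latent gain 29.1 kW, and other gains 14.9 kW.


Q_total = Q_s + Q_l + Q_misc
Q_total = 44.4 + 29.1 + 14.9
Q_total = 88.4 kW

88.4


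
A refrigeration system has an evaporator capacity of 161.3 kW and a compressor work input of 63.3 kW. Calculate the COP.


COP = Q_evap / W
COP = 161.3 / 63.3
COP = 2.548

2.548


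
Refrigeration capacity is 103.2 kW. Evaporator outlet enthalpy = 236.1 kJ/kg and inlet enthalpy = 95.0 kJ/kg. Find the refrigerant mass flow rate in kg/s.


dh = 236.1 - 95.0 = 141.1 kJ/kg
m_dot = Q / dh = 103.2 / 141.1 = 0.7314 kg/s

0.7314


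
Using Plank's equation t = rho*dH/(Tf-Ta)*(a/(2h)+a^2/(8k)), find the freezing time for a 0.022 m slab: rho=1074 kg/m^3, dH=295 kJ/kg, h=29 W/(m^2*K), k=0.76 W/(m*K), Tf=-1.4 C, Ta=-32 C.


dT = -1.4 - (-32) = 30.6 K
term1 = a/(2h) = 0.022/(2*29) = 0.0003793103448
term2 = a^2/(8k) = 0.022^2/(8*0.76) = 0.00007960526316
t = rho*dH*1000/dT * (term1 + term2)
t = 1074*295*1000/30.6 * (0.0003793103448 + 0.00007960526316)
t = 4752 s

4752


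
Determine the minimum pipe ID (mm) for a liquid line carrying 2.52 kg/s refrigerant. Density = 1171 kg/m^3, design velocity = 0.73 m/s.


A = m_dot / (rho * v) = 2.52 / (1171 * 0.73) = 0.002947954564 m^2
d = sqrt(4*A/pi) * 1000
d = 61.3 mm

61.3


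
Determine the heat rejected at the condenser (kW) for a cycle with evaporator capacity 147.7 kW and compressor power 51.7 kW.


Q_cond = Q_evap + W
Q_cond = 147.7 + 51.7
Q_cond = 199.4 kW

199.4


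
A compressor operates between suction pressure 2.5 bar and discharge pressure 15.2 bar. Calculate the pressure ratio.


PR = P_high / P_low
PR = 15.2 / 2.5
PR = 6.08

6.08


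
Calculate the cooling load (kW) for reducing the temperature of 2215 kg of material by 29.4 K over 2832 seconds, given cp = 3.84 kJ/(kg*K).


Q = m * cp * dT / t
Q = 2215 * 3.84 * 29.4 / 2832
Q = 88.3 kW

88.3


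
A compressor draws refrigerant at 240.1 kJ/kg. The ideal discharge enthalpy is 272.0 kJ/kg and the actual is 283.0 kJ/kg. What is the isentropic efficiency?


dh_ideal = 272.0 - 240.1 = 31.9 kJ/kg
dh_actual = 283.0 - 240.1 = 42.9 kJ/kg
eta_s = dh_ideal / dh_actual = 31.9 / 42.9
eta_s = 0.7436

0.7436


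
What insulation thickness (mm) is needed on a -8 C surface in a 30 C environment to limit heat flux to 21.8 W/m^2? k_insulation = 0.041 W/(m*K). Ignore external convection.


dT = 30 - (-8) = 38 K
thickness = k * dT / q_max * 1000
thickness = 0.041 * 38 / 21.8 * 1000
thickness = 71.5 mm

71.5


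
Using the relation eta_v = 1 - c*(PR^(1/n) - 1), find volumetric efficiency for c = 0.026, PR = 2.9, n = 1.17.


PR^(1/n) = 2.9^(1/1.17) = 2.48434533
eta_v = 1 - 0.026 * (2.48434533 - 1)
eta_v = 0.9614

0.9614


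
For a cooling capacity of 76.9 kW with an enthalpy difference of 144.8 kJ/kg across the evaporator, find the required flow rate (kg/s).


m_dot = Q / dh
m_dot = 76.9 / 144.8
m_dot = 0.5311 kg/s

0.5311


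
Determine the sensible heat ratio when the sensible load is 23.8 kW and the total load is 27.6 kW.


SHR = Q_sensible / Q_total
SHR = 23.8 / 27.6
SHR = 0.862

0.862


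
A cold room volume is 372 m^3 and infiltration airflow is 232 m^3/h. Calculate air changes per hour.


ACH = flow / volume
ACH = 232 / 372
ACH = 0.624

0.624


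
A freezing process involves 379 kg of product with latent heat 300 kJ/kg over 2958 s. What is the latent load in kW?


Q_lat = m * h_fg / t
Q_lat = 379 * 300 / 2958
Q_lat = 38.44 kW

38.44


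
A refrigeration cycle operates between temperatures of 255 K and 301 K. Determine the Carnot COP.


dT = 301 - 255 = 46 K
COP_carnot = T_cold / dT = 255 / 46
COP_carnot = 5.543

5.543


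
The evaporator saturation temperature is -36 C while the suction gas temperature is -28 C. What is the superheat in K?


Superheat = T_suction - T_evap
Superheat = -28 - (-36)
Superheat = 8 K

8


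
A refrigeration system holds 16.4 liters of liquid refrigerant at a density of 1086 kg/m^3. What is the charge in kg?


Charge = V * rho / 1000
Charge = 16.4 * 1086 / 1000
Charge = 17.81 kg

17.81


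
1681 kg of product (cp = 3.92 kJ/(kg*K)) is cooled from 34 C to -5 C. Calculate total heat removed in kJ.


dT = 34 - (-5) = 39 K
Q = m * cp * dT = 1681 * 3.92 * 39
Q = 256991 kJ

256991


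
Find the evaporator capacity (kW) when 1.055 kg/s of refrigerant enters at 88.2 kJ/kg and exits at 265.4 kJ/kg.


dh = 265.4 - 88.2 = 177.2 kJ/kg
Q_evap = m_dot * dh = 1.055 * 177.2
Q_evap = 186.95 kW

186.95


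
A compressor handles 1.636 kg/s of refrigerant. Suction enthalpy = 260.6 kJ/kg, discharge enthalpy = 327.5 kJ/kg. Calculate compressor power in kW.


dh = 327.5 - 260.6 = 66.9 kJ/kg
W = m_dot * dh = 1.636 * 66.9 = 109.45 kW

109.45


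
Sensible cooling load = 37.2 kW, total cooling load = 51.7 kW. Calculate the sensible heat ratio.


SHR = Q_sensible / Q_total
SHR = 37.2 / 51.7
SHR = 0.72

0.72


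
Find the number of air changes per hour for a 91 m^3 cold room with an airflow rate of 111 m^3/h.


ACH = flow / volume
ACH = 111 / 91
ACH = 1.22

1.22


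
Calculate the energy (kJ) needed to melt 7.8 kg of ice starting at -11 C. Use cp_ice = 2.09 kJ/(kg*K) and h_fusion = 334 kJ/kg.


Sensible heat = cp * dT = 2.09 * 11 = 22.99 kJ/kg
Total per kg = 22.99 + 334 = 356.99 kJ/kg
Q = m * total = 7.8 * 356.99
Q = 2784.5 kJ

2784.5


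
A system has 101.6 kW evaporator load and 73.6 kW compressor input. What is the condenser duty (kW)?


Q_cond = Q_evap + W
Q_cond = 101.6 + 73.6
Q_cond = 175.2 kW

175.2


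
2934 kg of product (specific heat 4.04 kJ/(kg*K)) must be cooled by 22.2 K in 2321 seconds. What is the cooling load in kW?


Q = m * cp * dT / t
Q = 2934 * 4.04 * 22.2 / 2321
Q = 113.376 kW

113.376


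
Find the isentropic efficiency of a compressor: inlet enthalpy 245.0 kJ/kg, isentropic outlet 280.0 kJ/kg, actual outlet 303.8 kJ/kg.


dh_ideal = 280.0 - 245.0 = 35.0 kJ/kg
dh_actual = 303.8 - 245.0 = 58.8 kJ/kg
eta_s = dh_ideal / dh_actual = 35.0 / 58.8
eta_s = 0.5952

0.5952


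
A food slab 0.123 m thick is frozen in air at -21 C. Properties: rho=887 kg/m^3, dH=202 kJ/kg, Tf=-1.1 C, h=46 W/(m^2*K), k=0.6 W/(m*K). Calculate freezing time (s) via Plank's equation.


dT = -1.1 - (-21) = 19.9 K
term1 = a/(2h) = 0.123/(2*46) = 0.001336956522
term2 = a^2/(8k) = 0.123^2/(8*0.6) = 0.003151875
t = rho*dH*1000/dT * (term1 + term2)
t = 887*202*1000/19.9 * (0.001336956522 + 0.003151875)
t = 40416 s

40416


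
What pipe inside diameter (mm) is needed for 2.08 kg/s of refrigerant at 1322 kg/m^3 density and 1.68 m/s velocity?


A = m_dot / (rho * v) = 2.08 / (1322 * 1.68) = 0.0009365319501 m^2
d = sqrt(4*A/pi) * 1000
d = 34.5 mm

34.5


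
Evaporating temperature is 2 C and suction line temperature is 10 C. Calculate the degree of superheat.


Superheat = T_suction - T_evap
Superheat = 10 - (2)
Superheat = 8 K

8


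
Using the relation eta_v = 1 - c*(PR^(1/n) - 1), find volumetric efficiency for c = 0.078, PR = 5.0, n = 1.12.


PR^(1/n) = 5.0^(1/1.12) = 4.20804486
eta_v = 1 - 0.078 * (4.20804486 - 1)
eta_v = 0.7498

0.7498


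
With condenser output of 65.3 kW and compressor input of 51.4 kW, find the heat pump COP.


COP_hp = Q_cond / W
COP_hp = 65.3 / 51.4
COP_hp = 1.27

1.27


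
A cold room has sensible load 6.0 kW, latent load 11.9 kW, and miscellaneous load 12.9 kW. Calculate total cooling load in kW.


Q_total = Q_s + Q_l + Q_misc
Q_total = 6.0 + 11.9 + 12.9
Q_total = 30.8 kW

30.8


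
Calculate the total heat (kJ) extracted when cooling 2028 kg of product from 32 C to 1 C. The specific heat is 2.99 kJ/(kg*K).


dT = 32 - (1) = 31 K
Q = m * cp * dT = 2028 * 2.99 * 31
Q = 187975 kJ

187975


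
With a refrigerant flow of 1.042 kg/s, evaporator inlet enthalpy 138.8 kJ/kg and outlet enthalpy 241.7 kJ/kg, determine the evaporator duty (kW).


dh = 241.7 - 138.8 = 102.9 kJ/kg
Q_evap = m_dot * dh = 1.042 * 102.9
Q_evap = 107.22 kW

107.22


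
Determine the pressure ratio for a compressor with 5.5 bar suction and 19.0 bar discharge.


PR = P_high / P_low
PR = 19.0 / 5.5
PR = 3.455

3.455


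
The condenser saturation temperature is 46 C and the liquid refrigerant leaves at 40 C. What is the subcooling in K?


Subcooling = T_cond - T_liquid
Subcooling = 46 - 40
Subcooling = 6 K

6


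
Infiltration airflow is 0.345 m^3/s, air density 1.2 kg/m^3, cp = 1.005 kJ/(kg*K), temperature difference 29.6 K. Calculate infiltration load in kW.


Q = V_dot * rho * cp * dT
Q = 0.345 * 1.2 * 1.005 * 29.6
Q = 12.316 kW

12.316


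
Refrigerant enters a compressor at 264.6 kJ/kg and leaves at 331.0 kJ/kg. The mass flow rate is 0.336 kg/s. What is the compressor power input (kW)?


dh = 331.0 - 264.6 = 66.4 kJ/kg
W = m_dot * dh = 0.336 * 66.4 = 22.31 kW

22.31


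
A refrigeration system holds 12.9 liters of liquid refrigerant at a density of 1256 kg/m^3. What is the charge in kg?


Charge = V * rho / 1000
Charge = 12.9 * 1256 / 1000
Charge = 16.2 kg

16.2


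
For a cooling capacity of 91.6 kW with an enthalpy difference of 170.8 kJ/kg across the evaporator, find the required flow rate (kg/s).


m_dot = Q / dh
m_dot = 91.6 / 170.8
m_dot = 0.5363 kg/s

0.5363


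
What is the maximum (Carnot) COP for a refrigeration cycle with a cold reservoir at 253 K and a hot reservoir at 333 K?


dT = 333 - 253 = 80 K
COP_carnot = T_cold / dT = 253 / 80
COP_carnot = 3.163

3.163


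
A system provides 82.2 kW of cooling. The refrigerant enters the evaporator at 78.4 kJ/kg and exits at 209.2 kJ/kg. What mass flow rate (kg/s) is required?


dh = 209.2 - 78.4 = 130.8 kJ/kg
m_dot = Q / dh = 82.2 / 130.8 = 0.6284 kg/s

0.6284


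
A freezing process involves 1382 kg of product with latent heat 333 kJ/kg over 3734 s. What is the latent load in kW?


Q_lat = m * h_fg / t
Q_lat = 1382 * 333 / 3734
Q_lat = 123.25 kW

123.25


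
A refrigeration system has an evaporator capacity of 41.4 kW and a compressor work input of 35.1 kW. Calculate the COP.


COP = Q_evap / W
COP = 41.4 / 35.1
COP = 1.179

1.179


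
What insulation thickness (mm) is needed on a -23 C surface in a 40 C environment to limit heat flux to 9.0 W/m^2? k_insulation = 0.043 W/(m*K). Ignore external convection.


dT = 40 - (-23) = 63 K
thickness = k * dT / q_max * 1000
thickness = 0.043 * 63 / 9.0 * 1000
thickness = 301.0 mm

301.0


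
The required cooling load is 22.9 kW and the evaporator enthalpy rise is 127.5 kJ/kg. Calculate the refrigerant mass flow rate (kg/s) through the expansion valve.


m_dot = Q / dh
m_dot = 22.9 / 127.5
m_dot = 0.1796 kg/s

0.1796


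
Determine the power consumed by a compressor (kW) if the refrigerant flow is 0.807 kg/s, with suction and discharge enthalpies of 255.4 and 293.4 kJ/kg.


dh = 293.4 - 255.4 = 38.0 kJ/kg
W = m_dot * dh = 0.807 * 38.0 = 30.67 kW

30.67


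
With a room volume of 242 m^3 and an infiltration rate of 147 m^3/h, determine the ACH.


ACH = flow / volume
ACH = 147 / 242
ACH = 0.607

0.607


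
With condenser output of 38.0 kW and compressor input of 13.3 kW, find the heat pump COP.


COP_hp = Q_cond / W
COP_hp = 38.0 / 13.3
COP_hp = 2.857

2.857


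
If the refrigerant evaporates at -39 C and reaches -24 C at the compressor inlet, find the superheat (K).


Superheat = T_suction - T_evap
Superheat = -24 - (-39)
Superheat = 15 K

15


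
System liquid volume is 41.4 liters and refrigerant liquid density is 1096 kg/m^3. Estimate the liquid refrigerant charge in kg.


Charge = V * rho / 1000
Charge = 41.4 * 1096 / 1000
Charge = 45.37 kg

45.37


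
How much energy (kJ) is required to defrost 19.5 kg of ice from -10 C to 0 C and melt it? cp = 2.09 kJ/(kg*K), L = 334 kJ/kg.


Sensible heat = cp * dT = 2.09 * 10 = 20.9 kJ/kg
Total per kg = 20.9 + 334 = 354.9 kJ/kg
Q = m * total = 19.5 * 354.9
Q = 6920.6 kJ

6920.6


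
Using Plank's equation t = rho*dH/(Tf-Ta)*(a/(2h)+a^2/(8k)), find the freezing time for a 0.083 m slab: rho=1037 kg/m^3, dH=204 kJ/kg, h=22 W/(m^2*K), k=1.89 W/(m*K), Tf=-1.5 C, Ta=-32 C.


dT = -1.5 - (-32) = 30.5 K
term1 = a/(2h) = 0.083/(2*22) = 0.001886363636
term2 = a^2/(8k) = 0.083^2/(8*1.89) = 0.0004556216931
t = rho*dH*1000/dT * (term1 + term2)
t = 1037*204*1000/30.5 * (0.001886363636 + 0.0004556216931)
t = 16244 s

16244
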